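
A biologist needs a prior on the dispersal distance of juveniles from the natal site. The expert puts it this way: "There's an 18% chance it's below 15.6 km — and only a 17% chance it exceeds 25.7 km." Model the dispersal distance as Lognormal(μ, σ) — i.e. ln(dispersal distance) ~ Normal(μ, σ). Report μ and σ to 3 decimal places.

μ ≈ 2.992, σ ≈ 0.267

If T ~ Lognormal(μ,σ) then ln T ~ Normal(μ,σ), so the p-quantile of ln T is μ + z_p·σ.
ln(15.6) = 2.747 and ln(25.7) = 3.246; z_{0.18} = -0.9154, z_{0.83} = 0.9542.
σ = (3.246 − 2.747)/(0.9542 − (-0.9154)) = 0.267.
μ = 2.747 − (-0.9154)·0.267 = 2.992.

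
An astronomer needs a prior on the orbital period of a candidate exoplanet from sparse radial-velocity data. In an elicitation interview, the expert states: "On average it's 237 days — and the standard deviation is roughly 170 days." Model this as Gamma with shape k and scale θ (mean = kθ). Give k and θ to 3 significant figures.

k ≈ 1.94, θ ≈ 122

For Gamma(k, scale θ): mean = kθ, variance = kθ², so CV = 1/√k.
CV = SD/mean = 170/237 = 0.7173, hence k = 1/CV² = 1.94.
Then θ = mean/k = 237/1.94 = 122.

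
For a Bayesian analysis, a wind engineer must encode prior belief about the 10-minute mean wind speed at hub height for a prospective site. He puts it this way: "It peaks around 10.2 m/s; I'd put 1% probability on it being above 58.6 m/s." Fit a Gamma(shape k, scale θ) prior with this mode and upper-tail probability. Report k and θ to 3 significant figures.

k ≈ 2.23, θ ≈ 8.3

Gamma(k,θ) with k>1 has mode (k−1)θ, so θ = 10.2/(k−1).
Need P(X < 58.6) = 0.99 with θ tied to k this way. Start at k = 2, θ = 10.2: P(X<58.6) ≈ 0.978.
Too low — raise k to concentrate. Iterating converges to k ≈ 2.23.
Then θ = 10.2/(2.23−1) ≈ 8.3.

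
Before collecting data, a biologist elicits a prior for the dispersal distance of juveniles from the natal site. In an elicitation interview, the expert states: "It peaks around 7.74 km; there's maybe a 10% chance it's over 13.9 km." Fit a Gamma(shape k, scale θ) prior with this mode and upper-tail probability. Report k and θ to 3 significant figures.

Gamma(k,θ) with k>1 has mode (k−1)θ, so θ = 7.74/(k−1).
Need P(X < 13.9) = 0.9 with θ tied to k this way. Start at k = 2, θ = 7.74: P(X<13.9) ≈ 0.536.
Too low — raise k to concentrate. Iterating converges to k ≈ 6.55.
Then θ = 7.74/(6.55−1) ≈ 1.39.

k ≈ 6.55, θ ≈ 1.39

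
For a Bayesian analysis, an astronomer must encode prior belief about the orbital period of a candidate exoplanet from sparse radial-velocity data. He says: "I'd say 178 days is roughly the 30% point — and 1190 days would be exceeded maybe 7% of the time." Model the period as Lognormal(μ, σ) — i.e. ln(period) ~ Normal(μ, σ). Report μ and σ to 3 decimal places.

If T ~ Lognormal(μ,σ) then ln T ~ Normal(μ,σ), so the p-quantile of ln T is μ + z_p·σ.
ln(178) = 5.182 and ln(1190) = 7.082; z_{0.3} = -0.5244, z_{0.93} = 1.476.
σ = (7.082 − 5.182)/(1.476 − (-0.5244)) = 0.950.
μ = 5.182 − (-0.5244)·0.950 = 5.680.

μ ≈ 5.680, σ ≈ 0.950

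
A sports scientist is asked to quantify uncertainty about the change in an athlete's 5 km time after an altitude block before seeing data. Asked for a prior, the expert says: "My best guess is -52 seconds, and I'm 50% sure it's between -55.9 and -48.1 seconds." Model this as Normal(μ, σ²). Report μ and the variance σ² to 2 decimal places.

μ = -52.00, σ² = 33.43

A symmetric 50% interval runs μ ± z·σ with z = 0.6745.
Half-width = 3.9, so σ = 3.9/0.6745 = 5.782 and σ² = 33.43.
μ is the stated best guess, -52.00.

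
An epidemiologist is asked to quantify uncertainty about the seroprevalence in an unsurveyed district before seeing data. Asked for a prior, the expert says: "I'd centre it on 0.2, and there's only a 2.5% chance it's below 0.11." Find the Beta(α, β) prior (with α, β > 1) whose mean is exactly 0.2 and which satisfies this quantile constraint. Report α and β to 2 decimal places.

α ≈ 12.08, β ≈ 48.31

With mean 0.2 fixed, write α = 0.2s, β = 0.8s where s = α+β.
Need P(θ < 0.11) = 0.025 under Beta(0.2s, 0.8s). Normal approximation: (q−m)/√(m(1−m)/s) ≈ z_{0.025} = -1.96, so s ≈ 0.2·0.8·(-1.96)²/(0.11−0.2)² = 75.9.
At s = 75.9: P(θ<0.11) ≈ 0.013. Adjusting to match 0.025 gives s ≈ 60.38.
So α = 0.2·60.38 ≈ 12.08, β = 0.8·60.38 ≈ 48.31.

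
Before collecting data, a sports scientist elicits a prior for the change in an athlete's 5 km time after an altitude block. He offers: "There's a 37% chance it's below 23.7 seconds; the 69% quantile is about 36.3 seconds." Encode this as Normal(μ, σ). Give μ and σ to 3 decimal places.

For Normal(μ,σ), the p-quantile is μ + z_p·σ. Here z_{0.37} = -0.3319, z_{0.69} = 0.4959.
So 23.7 = μ − 0.3319σ and 36.3 = μ + 0.4959σ.
Subtracting: σ = (36.3 − 23.7)/(0.4959 − (-0.3319)) = 15.223.
Then μ = 23.7 − (-0.3319)·15.223 = 28.752.

μ = 28.752, σ = 15.223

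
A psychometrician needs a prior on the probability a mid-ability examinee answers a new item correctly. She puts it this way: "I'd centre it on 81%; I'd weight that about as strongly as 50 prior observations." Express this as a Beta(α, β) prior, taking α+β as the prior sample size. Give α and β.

α = 40.5, β = 9.5

Under the effective-sample-size interpretation, Beta(α, β) has prior mean α/(α+β) and prior sample size α+β.
So α+β = 50 and α/(α+β) = 0.81, giving α = 0.81·50 = 40.5 and β = 50 − 40.5 = 9.5.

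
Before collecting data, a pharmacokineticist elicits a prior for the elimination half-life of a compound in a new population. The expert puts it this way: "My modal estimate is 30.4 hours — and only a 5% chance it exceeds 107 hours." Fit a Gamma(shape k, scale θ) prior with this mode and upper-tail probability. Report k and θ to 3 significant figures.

k ≈ 2.63, θ ≈ 18.7

Gamma(k,θ) with k>1 has mode (k−1)θ, so θ = 30.4/(k−1).
Need P(X < 107) = 0.95 with θ tied to k this way. Start at k = 2, θ = 30.4: P(X<107) ≈ 0.866.
Too low — raise k to concentrate. Iterating converges to k ≈ 2.63.
Then θ = 30.4/(2.63−1) ≈ 18.7.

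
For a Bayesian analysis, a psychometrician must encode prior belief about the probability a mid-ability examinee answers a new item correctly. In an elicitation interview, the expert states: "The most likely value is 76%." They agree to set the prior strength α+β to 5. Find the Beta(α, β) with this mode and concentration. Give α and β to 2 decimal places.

α = 3.28, β = 1.72

For α,β > 1 the Beta mode is (α−1)/(α+β−2). With α+β = 5, the mode is (α−1)/3.
Set (α−1)/3 = 0.76 → α = 1 + 0.76·3 = 3.28.
β = 5 − α = 1.72.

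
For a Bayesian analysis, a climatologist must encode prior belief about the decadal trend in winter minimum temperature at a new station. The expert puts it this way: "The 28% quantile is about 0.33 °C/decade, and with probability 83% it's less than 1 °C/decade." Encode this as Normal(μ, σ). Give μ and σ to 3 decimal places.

μ = 0.584, σ = 0.436

The p-quantile of Normal(μ,σ) is μ + z_p·σ, with z_{0.28} = -0.5828 and z_{0.83} = 0.9542.
Eliminate σ: μ = (z₂·x₁ − z₁·x₂)/(z₂ − z₁) = (0.9542·0.33 − (-0.5828)·1)/1.537 = 0.584.
Then σ = (x₂ − x₁)/(z₂ − z₁) = (1 − 0.33)/1.537 = 0.436.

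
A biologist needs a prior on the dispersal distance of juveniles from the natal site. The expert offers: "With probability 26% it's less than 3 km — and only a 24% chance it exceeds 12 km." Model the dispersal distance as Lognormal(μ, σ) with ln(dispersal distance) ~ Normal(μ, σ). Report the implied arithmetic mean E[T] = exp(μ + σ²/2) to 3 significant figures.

If T ~ Lognormal(μ,σ) then ln T ~ Normal(μ,σ), so the p-quantile of ln T is μ + z_p·σ.
ln(3) = 1.099 and ln(12) = 2.485; z_{0.26} = -0.6433, z_{0.76} = 0.7063.
σ = (2.485 − 1.099)/(0.7063 − (-0.6433)) = 1.027.
μ = 1.099 − (-0.6433)·1.027 = 1.759.
E[T] = exp(μ + σ²/2) = exp(1.759 + 0.5275) = 9.84 km.

E[T] ≈ 9.84 km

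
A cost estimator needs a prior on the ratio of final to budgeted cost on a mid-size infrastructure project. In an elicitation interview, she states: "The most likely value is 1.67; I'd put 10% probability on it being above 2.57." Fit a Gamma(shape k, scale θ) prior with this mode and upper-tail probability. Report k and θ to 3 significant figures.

Gamma(k,θ) with k>1 has mode (k−1)θ, so θ = 1.67/(k−1).
Need P(X < 2.57) = 0.9 with θ tied to k this way. Start at k = 2, θ = 1.67: P(X<2.57) ≈ 0.455.
Too low — raise k to concentrate. Iterating converges to k ≈ 11.1.
Then θ = 1.67/(11.1−1) ≈ 0.166.

k ≈ 11.1, θ ≈ 0.166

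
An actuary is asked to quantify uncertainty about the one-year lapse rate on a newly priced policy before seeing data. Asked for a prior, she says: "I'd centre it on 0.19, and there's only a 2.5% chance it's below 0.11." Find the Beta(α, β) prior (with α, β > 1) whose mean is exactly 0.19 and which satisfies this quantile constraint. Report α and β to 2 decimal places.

α ≈ 14.20, β ≈ 60.54

With mean 0.19 fixed, write α = 0.19s, β = 0.81s where s = α+β.
Need P(θ < 0.11) = 0.025 under Beta(0.19s, 0.81s). Normal approximation: (q−m)/√(m(1−m)/s) ≈ z_{0.025} = -1.96, so s ≈ 0.19·0.81·(-1.96)²/(0.11−0.19)² = 92.4.
At s = 92.4: P(θ<0.11) ≈ 0.014. Adjusting to match 0.025 gives s ≈ 74.74.
So α = 0.19·74.74 ≈ 14.20, β = 0.81·74.74 ≈ 60.54.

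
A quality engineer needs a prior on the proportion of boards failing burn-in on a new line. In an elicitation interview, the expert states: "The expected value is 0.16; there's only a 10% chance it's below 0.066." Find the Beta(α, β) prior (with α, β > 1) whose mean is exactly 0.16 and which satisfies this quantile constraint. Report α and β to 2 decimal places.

With mean 0.16 fixed, write α = 0.16s, β = 0.84s where s = α+β.
Need P(θ < 0.066) = 0.1 under Beta(0.16s, 0.84s). Normal approximation: (q−m)/√(m(1−m)/s) ≈ z_{0.1} = -1.28, so s ≈ 0.16·0.84·(-1.28)²/(0.066−0.16)² = 25.0.
At s = 25.0: P(θ<0.066) ≈ 0.070. Adjusting to match 0.1 gives s ≈ 19.85.
So α = 0.16·19.85 ≈ 3.18, β = 0.84·19.85 ≈ 16.67.

α ≈ 3.18, β ≈ 16.67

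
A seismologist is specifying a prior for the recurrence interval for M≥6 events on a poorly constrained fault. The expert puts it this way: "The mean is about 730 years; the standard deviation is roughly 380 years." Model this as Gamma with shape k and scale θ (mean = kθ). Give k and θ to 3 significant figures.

For Gamma(k, scale θ): mean = kθ, variance = kθ², so CV = 1/√k.
CV = SD/mean = 380/730 = 0.5205, hence k = 1/CV² = 3.69.
Then θ = mean/k = 730/3.69 = 198.

k ≈ 3.69, θ ≈ 198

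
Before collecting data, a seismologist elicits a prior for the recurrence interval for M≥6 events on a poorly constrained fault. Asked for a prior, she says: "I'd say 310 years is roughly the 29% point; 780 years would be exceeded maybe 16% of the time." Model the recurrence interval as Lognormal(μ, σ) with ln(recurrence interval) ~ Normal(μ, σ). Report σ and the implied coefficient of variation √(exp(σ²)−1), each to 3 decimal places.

If T ~ Lognormal(μ,σ) then ln T ~ Normal(μ,σ), so the p-quantile of ln T is μ + z_p·σ.
ln(310) = 5.737 and ln(780) = 6.659; z_{0.29} = -0.5534, z_{0.84} = 0.9945.
σ = (6.659 − 5.737)/(0.9945 − (-0.5534)) = 0.596.
μ = 5.737 − (-0.5534)·0.596 = 6.066.
CV = √(exp(σ²)−1) = √(exp(0.3554)−1) = 0.653.

σ ≈ 0.596, CV ≈ 0.653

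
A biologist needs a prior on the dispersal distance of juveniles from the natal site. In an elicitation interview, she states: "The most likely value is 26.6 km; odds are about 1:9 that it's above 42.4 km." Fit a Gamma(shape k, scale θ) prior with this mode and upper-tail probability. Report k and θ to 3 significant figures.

Gamma(k,θ) with k>1 has mode (k−1)θ, so θ = 26.6/(k−1).
Need P(X < 42.4) = 0.9 with θ tied to k this way. Start at k = 2, θ = 26.6: P(X<42.4) ≈ 0.473.
Too low — raise k to concentrate. Iterating converges to k ≈ 9.64.
Then θ = 26.6/(9.64−1) ≈ 3.08.

k ≈ 9.64, θ ≈ 3.08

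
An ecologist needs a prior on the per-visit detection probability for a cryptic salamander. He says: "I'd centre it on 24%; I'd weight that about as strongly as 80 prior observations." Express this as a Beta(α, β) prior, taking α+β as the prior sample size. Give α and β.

α = 19.2, β = 60.8

Under the effective-sample-size interpretation, Beta(α, β) has prior mean α/(α+β) and prior sample size α+β.
So α+β = 80 and α/(α+β) = 0.24, giving α = 0.24·80 = 19.2 and β = 80 − 19.2 = 60.8.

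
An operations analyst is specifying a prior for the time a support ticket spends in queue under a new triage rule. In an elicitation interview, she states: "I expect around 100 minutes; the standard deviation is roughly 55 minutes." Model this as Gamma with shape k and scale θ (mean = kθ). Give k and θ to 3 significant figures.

For Gamma(k, scale θ): mean = kθ, variance = kθ², so CV = 1/√k.
CV = SD/mean = 55/100 = 0.55, hence k = 1/CV² = 3.31.
Then θ = mean/k = 100/3.31 = 30.2.

k ≈ 3.31, θ ≈ 30.2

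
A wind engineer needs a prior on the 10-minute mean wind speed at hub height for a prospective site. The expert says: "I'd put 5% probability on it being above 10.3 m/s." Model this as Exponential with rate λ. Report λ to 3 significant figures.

P(T > 10.3) = e^(−λ·10.3) = 0.05, so λ = −ln(0.05)/10.3 = 0.291.

λ ≈ 0.291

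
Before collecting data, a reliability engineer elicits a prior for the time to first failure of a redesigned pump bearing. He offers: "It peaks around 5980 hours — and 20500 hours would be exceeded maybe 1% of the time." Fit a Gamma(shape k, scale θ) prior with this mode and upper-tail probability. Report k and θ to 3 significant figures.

k ≈ 3.87, θ ≈ 2080

Gamma(k,θ) with k>1 has mode (k−1)θ, so θ = 5980/(k−1).
Need P(X < 20500) = 0.99 with θ tied to k this way. Start at k = 2, θ = 5980: P(X<20500) ≈ 0.856.
Too low — raise k to concentrate. Iterating converges to k ≈ 3.87.
Then θ = 5980/(3.87−1) ≈ 2080.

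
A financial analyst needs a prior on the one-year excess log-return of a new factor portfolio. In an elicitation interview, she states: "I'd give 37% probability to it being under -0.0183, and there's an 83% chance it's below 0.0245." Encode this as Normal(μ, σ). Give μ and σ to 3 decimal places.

The p-quantile of Normal(μ,σ) is μ + z_p·σ, with z_{0.37} = -0.3319 and z_{0.83} = 0.9542.
Eliminate σ: μ = (z₂·x₁ − z₁·x₂)/(z₂ − z₁) = (0.9542·-0.0183 − (-0.3319)·0.0245)/1.286 = -0.007.
Then σ = (x₂ − x₁)/(z₂ − z₁) = (0.0245 − -0.0183)/1.286 = 0.033.

μ = -0.007, σ = 0.033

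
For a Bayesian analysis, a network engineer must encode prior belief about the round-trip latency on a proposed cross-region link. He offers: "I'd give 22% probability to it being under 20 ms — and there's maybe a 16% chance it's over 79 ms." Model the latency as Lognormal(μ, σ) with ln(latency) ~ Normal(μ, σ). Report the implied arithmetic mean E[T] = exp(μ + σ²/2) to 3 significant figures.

E[T] ≈ 49.3 ms

If T ~ Lognormal(μ,σ) then ln T ~ Normal(μ,σ), so the p-quantile of ln T is μ + z_p·σ.
ln(20) = 2.996 and ln(79) = 4.369; z_{0.22} = -0.7722, z_{0.84} = 0.9945.
σ = (4.369 − 2.996)/(0.9945 − (-0.7722)) = 0.778.
μ = 2.996 − (-0.7722)·0.778 = 3.596.
E[T] = exp(μ + σ²/2) = exp(3.596 + 0.3023) = 49.3 ms.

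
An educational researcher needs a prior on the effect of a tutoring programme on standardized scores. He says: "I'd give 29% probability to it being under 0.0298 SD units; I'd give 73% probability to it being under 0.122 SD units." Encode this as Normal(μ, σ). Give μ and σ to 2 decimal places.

μ = 0.07, σ = 0.08

For Normal(μ,σ), the p-quantile is μ + z_p·σ. Here z_{0.29} = -0.5534, z_{0.73} = 0.6128.
So 0.0298 = μ − 0.5534σ and 0.122 = μ + 0.6128σ.
Subtracting: σ = (0.122 − 0.0298)/(0.6128 − (-0.5534)) = 0.08.
Then μ = 0.0298 − (-0.5534)·0.08 = 0.07.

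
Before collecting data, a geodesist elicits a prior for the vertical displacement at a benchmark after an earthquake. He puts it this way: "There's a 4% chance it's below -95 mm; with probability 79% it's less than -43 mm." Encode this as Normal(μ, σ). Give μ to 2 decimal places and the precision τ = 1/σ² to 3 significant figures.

μ = -59.40, τ = 0.00242

The p-quantile of Normal(μ,σ) is μ + z_p·σ, with z_{0.04} = -1.751 and z_{0.79} = 0.8064.
Eliminate σ: μ = (z₂·x₁ − z₁·x₂)/(z₂ − z₁) = (0.8064·-95 − (-1.751)·-43)/2.557 = -59.40.
Then σ = (x₂ − x₁)/(z₂ − z₁) = (-43 − -95)/2.557 = 20.34.
Precision τ = 1/σ² = 1/20.34² = 0.00242.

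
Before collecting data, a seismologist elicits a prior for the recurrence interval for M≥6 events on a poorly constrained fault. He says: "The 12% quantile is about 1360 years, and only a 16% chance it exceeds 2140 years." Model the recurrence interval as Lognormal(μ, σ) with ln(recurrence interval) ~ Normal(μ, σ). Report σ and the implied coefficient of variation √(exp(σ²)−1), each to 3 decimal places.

If T ~ Lognormal(μ,σ) then ln T ~ Normal(μ,σ), so the p-quantile of ln T is μ + z_p·σ.
ln(1360) = 7.215 and ln(2140) = 7.669; z_{0.12} = -1.175, z_{0.84} = 0.9945.
σ = (7.669 − 7.215)/(0.9945 − (-1.175)) = 0.209.
μ = 7.215 − (-1.175)·0.209 = 7.461.
CV = √(exp(σ²)−1) = √(exp(0.0437)−1) = 0.211.

σ ≈ 0.209, CV ≈ 0.211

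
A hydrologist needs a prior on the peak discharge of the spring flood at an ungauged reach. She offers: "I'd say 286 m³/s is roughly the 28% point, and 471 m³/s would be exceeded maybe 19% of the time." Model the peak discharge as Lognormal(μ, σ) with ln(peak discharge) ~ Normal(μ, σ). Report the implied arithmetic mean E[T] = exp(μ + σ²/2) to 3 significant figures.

If T ~ Lognormal(μ,σ) then ln T ~ Normal(μ,σ), so the p-quantile of ln T is μ + z_p·σ.
ln(286) = 5.656 and ln(471) = 6.155; z_{0.28} = -0.5828, z_{0.81} = 0.8779.
σ = (6.155 − 5.656)/(0.8779 − (-0.5828)) = 0.342.
μ = 5.656 − (-0.5828)·0.342 = 5.855.
E[T] = exp(μ + σ²/2) = exp(5.855 + 0.0583) = 370 m³/s.

E[T] ≈ 370 m³/s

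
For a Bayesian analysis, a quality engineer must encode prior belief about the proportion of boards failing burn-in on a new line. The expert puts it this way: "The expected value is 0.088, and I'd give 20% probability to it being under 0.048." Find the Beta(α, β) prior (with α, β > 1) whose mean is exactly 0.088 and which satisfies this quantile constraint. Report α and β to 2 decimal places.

With mean 0.088 fixed, write α = 0.088s, β = 0.912s where s = α+β.
Need P(θ < 0.048) = 0.2 under Beta(0.088s, 0.912s). Normal approximation: (q−m)/√(m(1−m)/s) ≈ z_{0.2} = -0.842, so s ≈ 0.088·0.912·(-0.842)²/(0.048−0.088)² = 35.5.
At s = 35.5: P(θ<0.048) ≈ 0.204. Adjusting to match 0.2 gives s ≈ 36.39.
So α = 0.088·36.39 ≈ 3.20, β = 0.912·36.39 ≈ 33.19.

α ≈ 3.20, β ≈ 33.19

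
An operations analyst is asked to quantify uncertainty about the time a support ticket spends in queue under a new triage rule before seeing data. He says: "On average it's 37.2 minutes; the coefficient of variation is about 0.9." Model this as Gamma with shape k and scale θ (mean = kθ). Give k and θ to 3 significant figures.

For Gamma(k, scale θ): mean = kθ, variance = kθ², so CV = 1/√k.
CV = 0.9, hence k = 1/CV² = 1.23.
Then θ = mean/k = 37.2/1.23 = 30.1.

k ≈ 1.23, θ ≈ 30.1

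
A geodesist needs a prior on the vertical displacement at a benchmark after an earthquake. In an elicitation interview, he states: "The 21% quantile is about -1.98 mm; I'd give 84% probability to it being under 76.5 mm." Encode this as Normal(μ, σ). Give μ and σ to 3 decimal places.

μ = 33.163, σ = 43.579

The p-quantile of Normal(μ,σ) is μ + z_p·σ, with z_{0.21} = -0.8064 and z_{0.84} = 0.9945.
Eliminate σ: μ = (z₂·x₁ − z₁·x₂)/(z₂ − z₁) = (0.9945·-1.98 − (-0.8064)·76.5)/1.801 = 33.163.
Then σ = (x₂ − x₁)/(z₂ − z₁) = (76.5 − -1.98)/1.801 = 43.579.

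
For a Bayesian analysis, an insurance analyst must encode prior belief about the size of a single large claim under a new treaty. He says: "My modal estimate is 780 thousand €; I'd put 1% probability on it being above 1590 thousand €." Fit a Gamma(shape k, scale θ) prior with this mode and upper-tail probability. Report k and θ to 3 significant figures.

Gamma(k,θ) with k>1 has mode (k−1)θ, so θ = 780/(k−1).
Need P(X < 1590) = 0.99 with θ tied to k this way. Start at k = 2, θ = 780: P(X<1590) ≈ 0.604.
Too low — raise k to concentrate. Iterating converges to k ≈ 10.6.
Then θ = 780/(10.6−1) ≈ 80.8.

k ≈ 10.6, θ ≈ 80.8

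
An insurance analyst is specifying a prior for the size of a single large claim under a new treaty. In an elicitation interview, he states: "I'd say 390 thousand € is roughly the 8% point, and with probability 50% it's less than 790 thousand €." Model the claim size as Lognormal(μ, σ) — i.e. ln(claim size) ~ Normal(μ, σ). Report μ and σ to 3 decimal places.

If T ~ Lognormal(μ,σ) then ln T ~ Normal(μ,σ), so the p-quantile of ln T is μ + z_p·σ.
ln(390) = 5.966 and ln(790) = 6.672; z_{0.08} = -1.405, z_{0.5} = 0.
σ = (6.672 − 5.966)/(0 − (-1.405)) = 0.502.
μ = 5.966 − (-1.405)·0.502 = 6.672.

μ ≈ 6.672, σ ≈ 0.502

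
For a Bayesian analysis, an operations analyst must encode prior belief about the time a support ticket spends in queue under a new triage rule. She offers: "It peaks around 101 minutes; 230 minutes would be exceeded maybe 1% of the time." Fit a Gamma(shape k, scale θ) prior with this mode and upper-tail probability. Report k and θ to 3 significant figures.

k ≈ 8.07, θ ≈ 14.3

Gamma(k,θ) with k>1 has mode (k−1)θ, so θ = 101/(k−1).
Need P(X < 230) = 0.99 with θ tied to k this way. Start at k = 2, θ = 101: P(X<230) ≈ 0.664.
Too low — raise k to concentrate. Iterating converges to k ≈ 8.07.
Then θ = 101/(8.07−1) ≈ 14.3.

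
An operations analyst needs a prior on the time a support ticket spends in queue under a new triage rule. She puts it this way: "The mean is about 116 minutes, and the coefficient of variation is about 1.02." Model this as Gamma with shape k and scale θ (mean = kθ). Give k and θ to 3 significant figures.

For Gamma(k, scale θ): mean = kθ, variance = kθ², so CV = 1/√k.
CV = 1.02, hence k = 1/CV² = 0.961.
Then θ = mean/k = 116/0.961 = 121.

k ≈ 0.961, θ ≈ 121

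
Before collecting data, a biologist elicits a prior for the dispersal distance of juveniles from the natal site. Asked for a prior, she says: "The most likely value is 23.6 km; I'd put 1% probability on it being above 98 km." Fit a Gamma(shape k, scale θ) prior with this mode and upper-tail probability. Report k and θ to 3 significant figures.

k ≈ 3.04, θ ≈ 11.6

Gamma(k,θ) with k>1 has mode (k−1)θ, so θ = 23.6/(k−1).
Need P(X < 98) = 0.99 with θ tied to k this way. Start at k = 2, θ = 23.6: P(X<98) ≈ 0.919.
Too low — raise k to concentrate. Iterating converges to k ≈ 3.04.
Then θ = 23.6/(3.04−1) ≈ 11.6.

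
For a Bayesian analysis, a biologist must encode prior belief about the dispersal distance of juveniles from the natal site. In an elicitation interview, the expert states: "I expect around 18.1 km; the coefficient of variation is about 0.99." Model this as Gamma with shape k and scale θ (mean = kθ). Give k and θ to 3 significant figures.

For Gamma(k, scale θ): mean = kθ, variance = kθ², so CV = 1/√k.
CV = 0.99, hence k = 1/CV² = 1.02.
Then θ = mean/k = 18.1/1.02 = 17.7.

k ≈ 1.02, θ ≈ 17.7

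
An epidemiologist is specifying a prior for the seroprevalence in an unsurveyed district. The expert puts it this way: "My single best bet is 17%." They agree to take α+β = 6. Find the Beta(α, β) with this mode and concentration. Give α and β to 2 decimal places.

α = 1.68, β = 4.32

For α,β > 1 the Beta mode is (α−1)/(α+β−2). With α+β = 6, the mode is (α−1)/4.
Set (α−1)/4 = 0.17 → α = 1 + 0.17·4 = 1.68.
β = 6 − α = 4.32.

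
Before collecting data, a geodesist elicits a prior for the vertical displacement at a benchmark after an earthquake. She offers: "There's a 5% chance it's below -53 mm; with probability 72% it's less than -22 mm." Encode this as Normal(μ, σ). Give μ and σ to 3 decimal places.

For Normal(μ,σ), the p-quantile is μ + z_p·σ. Here z_{0.05} = -1.645, z_{0.72} = 0.5828.
So -53 = μ − 1.645σ and -22 = μ + 0.5828σ.
Subtracting: σ = (-22 − -53)/(0.5828 − (-1.645)) = 13.916.
Then μ = -53 − (-1.645)·13.916 = -30.111.

μ = -30.111, σ = 13.916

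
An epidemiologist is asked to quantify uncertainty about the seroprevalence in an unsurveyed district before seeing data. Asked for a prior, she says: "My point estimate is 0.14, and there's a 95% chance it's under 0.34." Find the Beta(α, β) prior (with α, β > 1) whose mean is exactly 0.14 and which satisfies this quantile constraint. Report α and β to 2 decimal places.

α ≈ 1.48, β ≈ 9.10

With mean 0.14 fixed, write α = 0.14s, β = 0.86s where s = α+β.
Need P(θ < 0.34) = 0.95 under Beta(0.14s, 0.86s). Normal approximation: (q−m)/√(m(1−m)/s) ≈ z_{0.95} = 1.64, so s ≈ 0.14·0.86·(1.64)²/(0.34−0.14)² = 8.1.
At s = 8.1: P(θ<0.34) ≈ 0.932. Adjusting to match 0.95 gives s ≈ 10.58.
So α = 0.14·10.58 ≈ 1.48, β = 0.86·10.58 ≈ 9.10.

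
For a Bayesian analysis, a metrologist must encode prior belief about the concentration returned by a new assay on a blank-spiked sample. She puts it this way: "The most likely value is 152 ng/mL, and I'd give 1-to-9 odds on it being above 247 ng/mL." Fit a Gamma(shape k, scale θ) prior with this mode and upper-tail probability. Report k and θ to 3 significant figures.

k ≈ 8.99, θ ≈ 19

Gamma(k,θ) with k>1 has mode (k−1)θ, so θ = 152/(k−1).
Need P(X < 247) = 0.9 with θ tied to k this way. Start at k = 2, θ = 152: P(X<247) ≈ 0.483.
Too low — raise k to concentrate. Iterating converges to k ≈ 8.99.
Then θ = 152/(8.99−1) ≈ 19.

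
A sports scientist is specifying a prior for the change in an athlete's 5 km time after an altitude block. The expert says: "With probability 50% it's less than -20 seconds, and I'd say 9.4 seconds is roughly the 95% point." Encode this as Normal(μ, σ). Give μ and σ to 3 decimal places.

μ = -20.000, σ = 17.874

The p-quantile of Normal(μ,σ) is μ + z_p·σ, with z_{0.5} = 0 and z_{0.95} = 1.645.
Eliminate σ: μ = (z₂·x₁ − z₁·x₂)/(z₂ − z₁) = (1.645·-20 − (0)·9.4)/1.645 = -20.000.
Then σ = (x₂ − x₁)/(z₂ − z₁) = (9.4 − -20)/1.645 = 17.874.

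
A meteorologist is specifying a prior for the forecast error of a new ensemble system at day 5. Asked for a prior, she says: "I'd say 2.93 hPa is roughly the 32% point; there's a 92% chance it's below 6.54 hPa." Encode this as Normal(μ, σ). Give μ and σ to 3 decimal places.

For Normal(μ,σ), the p-quantile is μ + z_p·σ. Here z_{0.32} = -0.4677, z_{0.92} = 1.405.
So 2.93 = μ − 0.4677σ and 6.54 = μ + 1.405σ.
Subtracting: σ = (6.54 − 2.93)/(1.405 − (-0.4677)) = 1.928.
Then μ = 2.93 − (-0.4677)·1.928 = 3.832.

μ = 3.832, σ = 1.928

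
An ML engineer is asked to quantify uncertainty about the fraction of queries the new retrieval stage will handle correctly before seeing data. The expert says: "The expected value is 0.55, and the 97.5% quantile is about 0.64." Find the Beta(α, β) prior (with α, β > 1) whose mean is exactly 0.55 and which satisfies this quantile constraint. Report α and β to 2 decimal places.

With mean 0.55 fixed, write α = 0.55s, β = 0.45s where s = α+β.
Need P(θ < 0.64) = 0.975 under Beta(0.55s, 0.45s). Normal approximation: (q−m)/√(m(1−m)/s) ≈ z_{0.975} = 1.96, so s ≈ 0.55·0.45·(1.96)²/(0.64−0.55)² = 117.4.
At s = 117.4: P(θ<0.64) ≈ 0.977. Adjusting to match 0.975 gives s ≈ 113.79.
So α = 0.55·113.79 ≈ 62.59, β = 0.45·113.79 ≈ 51.21.

α ≈ 62.59, β ≈ 51.21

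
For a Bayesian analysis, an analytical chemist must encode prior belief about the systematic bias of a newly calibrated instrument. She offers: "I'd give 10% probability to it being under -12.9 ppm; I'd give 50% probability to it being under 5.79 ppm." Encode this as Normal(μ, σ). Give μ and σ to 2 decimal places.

For Normal(μ,σ), the p-quantile is μ + z_p·σ. Here z_{0.1} = -1.282, z_{0.5} = 0.
So -12.9 = μ − 1.282σ and 5.79 = μ + 0σ.
Subtracting: σ = (5.79 − -12.9)/(0 − (-1.282)) = 14.58.
Then μ = -12.9 − (-1.282)·14.58 = 5.79.

μ = 5.79, σ = 14.58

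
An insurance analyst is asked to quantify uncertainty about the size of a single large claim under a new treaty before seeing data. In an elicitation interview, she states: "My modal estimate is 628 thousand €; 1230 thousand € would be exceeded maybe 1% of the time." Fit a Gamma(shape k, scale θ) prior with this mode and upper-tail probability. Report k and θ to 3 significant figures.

Gamma(k,θ) with k>1 has mode (k−1)θ, so θ = 628/(k−1).
Need P(X < 1230) = 0.99 with θ tied to k this way. Start at k = 2, θ = 628: P(X<1230) ≈ 0.583.
Too low — raise k to concentrate. Iterating converges to k ≈ 11.9.
Then θ = 628/(11.9−1) ≈ 57.6.

k ≈ 11.9, θ ≈ 57.6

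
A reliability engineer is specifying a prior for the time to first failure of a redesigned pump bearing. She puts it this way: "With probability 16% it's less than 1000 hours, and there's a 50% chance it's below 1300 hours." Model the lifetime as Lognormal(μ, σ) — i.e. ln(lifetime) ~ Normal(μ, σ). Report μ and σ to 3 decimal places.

μ ≈ 7.170, σ ≈ 0.264

If T ~ Lognormal(μ,σ) then ln T ~ Normal(μ,σ), so the p-quantile of ln T is μ + z_p·σ.
ln(1000) = 6.908 and ln(1300) = 7.17; z_{0.16} = -0.9945, z_{0.5} = 0.
σ = (7.17 − 6.908)/(0 − (-0.9945)) = 0.264.
μ = 6.908 − (-0.9945)·0.264 = 7.170.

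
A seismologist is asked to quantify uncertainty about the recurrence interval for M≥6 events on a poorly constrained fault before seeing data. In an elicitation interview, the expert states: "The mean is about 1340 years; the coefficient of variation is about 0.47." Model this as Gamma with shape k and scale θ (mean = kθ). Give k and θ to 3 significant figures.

k ≈ 4.53, θ ≈ 296

For Gamma(k, scale θ): mean = kθ, variance = kθ², so CV = 1/√k.
CV = 0.47, hence k = 1/CV² = 4.53.
Then θ = mean/k = 1340/4.53 = 296.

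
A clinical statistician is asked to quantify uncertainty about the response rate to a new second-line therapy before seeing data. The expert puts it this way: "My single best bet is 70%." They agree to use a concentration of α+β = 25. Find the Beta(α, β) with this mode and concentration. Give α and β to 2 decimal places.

α = 17.10, β = 7.90

For α,β > 1 the Beta mode is (α−1)/(α+β−2). With α+β = 25, the mode is (α−1)/23.
Set (α−1)/23 = 0.7 → α = 1 + 0.7·23 = 17.10.
β = 25 − α = 7.90.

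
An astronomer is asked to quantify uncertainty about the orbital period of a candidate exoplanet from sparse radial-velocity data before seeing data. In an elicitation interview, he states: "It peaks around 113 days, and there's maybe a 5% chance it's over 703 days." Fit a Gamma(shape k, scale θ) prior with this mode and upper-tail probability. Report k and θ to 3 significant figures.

Gamma(k,θ) with k>1 has mode (k−1)θ, so θ = 113/(k−1).
Need P(X < 703) = 0.95 with θ tied to k this way. Start at k = 2, θ = 113: P(X<703) ≈ 0.986.
Too high — lower k to spread out. Iterating converges to k ≈ 1.68.
Then θ = 113/(1.68−1) ≈ 167.

k ≈ 1.68, θ ≈ 167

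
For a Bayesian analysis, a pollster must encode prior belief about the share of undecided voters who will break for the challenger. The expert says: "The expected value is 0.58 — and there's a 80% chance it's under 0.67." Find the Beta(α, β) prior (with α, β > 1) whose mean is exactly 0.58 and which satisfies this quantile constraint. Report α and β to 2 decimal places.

α ≈ 12.60, β ≈ 9.12

With mean 0.58 fixed, write α = 0.58s, β = 0.42s where s = α+β.
Need P(θ < 0.67) = 0.8 under Beta(0.58s, 0.42s). Normal approximation: (q−m)/√(m(1−m)/s) ≈ z_{0.8} = 0.842, so s ≈ 0.58·0.42·(0.842)²/(0.67−0.58)² = 21.3.
At s = 21.3: P(θ<0.67) ≈ 0.798. Adjusting to match 0.8 gives s ≈ 21.72.
So α = 0.58·21.72 ≈ 12.60, β = 0.42·21.72 ≈ 9.12.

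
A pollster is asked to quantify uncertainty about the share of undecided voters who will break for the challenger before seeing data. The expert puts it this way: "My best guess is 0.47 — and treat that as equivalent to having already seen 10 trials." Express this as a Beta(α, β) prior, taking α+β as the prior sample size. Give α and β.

α = 4.7, β = 5.3

Under the effective-sample-size interpretation, Beta(α, β) has prior mean α/(α+β) and prior sample size α+β.
So α+β = 10 and α/(α+β) = 0.47, giving α = 0.47·10 = 4.7 and β = 10 − 4.7 = 5.3.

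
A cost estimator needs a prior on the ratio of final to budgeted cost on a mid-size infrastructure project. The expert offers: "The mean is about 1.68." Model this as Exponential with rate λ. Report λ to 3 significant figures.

Exponential mean = 1/λ, so λ = 1/1.68 = 0.595.

λ ≈ 0.595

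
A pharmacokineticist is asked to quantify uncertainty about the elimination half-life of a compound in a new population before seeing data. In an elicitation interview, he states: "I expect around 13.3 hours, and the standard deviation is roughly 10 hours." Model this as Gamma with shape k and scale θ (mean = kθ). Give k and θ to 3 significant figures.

For Gamma(k, scale θ): mean = kθ, variance = kθ², so CV = 1/√k.
CV = SD/mean = 10/13.3 = 0.7519, hence k = 1/CV² = 1.77.
Then θ = mean/k = 13.3/1.77 = 7.52.

k ≈ 1.77, θ ≈ 7.52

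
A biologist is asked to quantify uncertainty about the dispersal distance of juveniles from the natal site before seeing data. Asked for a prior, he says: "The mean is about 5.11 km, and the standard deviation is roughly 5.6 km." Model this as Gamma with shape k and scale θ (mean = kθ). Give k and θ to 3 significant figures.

For Gamma(k, scale θ): mean = kθ, variance = kθ², so CV = 1/√k.
CV = SD/mean = 5.6/5.11 = 1.096, hence k = 1/CV² = 0.833.
Then θ = mean/k = 5.11/0.833 = 6.14.

k ≈ 0.833, θ ≈ 6.14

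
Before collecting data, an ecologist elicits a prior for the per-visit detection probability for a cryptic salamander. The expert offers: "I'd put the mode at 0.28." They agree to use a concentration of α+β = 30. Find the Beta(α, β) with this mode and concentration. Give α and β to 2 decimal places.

For α,β > 1 the Beta mode is (α−1)/(α+β−2). With α+β = 30, the mode is (α−1)/28.
Set (α−1)/28 = 0.28 → α = 1 + 0.28·28 = 8.84.
β = 30 − α = 21.16.

α = 8.84, β = 21.16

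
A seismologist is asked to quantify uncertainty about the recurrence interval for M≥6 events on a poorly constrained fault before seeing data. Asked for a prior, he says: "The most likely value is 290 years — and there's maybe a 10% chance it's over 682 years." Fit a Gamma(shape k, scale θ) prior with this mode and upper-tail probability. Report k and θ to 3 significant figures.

Gamma(k,θ) with k>1 has mode (k−1)θ, so θ = 290/(k−1).
Need P(X < 682) = 0.9 with θ tied to k this way. Start at k = 2, θ = 290: P(X<682) ≈ 0.681.
Too low — raise k to concentrate. Iterating converges to k ≈ 3.63.
Then θ = 290/(3.63−1) ≈ 110.

k ≈ 3.63, θ ≈ 110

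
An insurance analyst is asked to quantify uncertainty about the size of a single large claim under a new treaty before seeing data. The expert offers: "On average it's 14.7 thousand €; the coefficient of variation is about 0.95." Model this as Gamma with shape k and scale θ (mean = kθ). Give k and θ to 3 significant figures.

k ≈ 1.11, θ ≈ 13.3

For Gamma(k, scale θ): mean = kθ, variance = kθ², so CV = 1/√k.
CV = 0.95, hence k = 1/CV² = 1.11.
Then θ = mean/k = 14.7/1.11 = 13.3.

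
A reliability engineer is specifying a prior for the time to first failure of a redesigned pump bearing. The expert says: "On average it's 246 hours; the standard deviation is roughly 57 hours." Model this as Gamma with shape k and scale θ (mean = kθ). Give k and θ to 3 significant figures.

k ≈ 18.6, θ ≈ 13.2

For Gamma(k, scale θ): mean = kθ, variance = kθ², so CV = 1/√k.
CV = SD/mean = 57/246 = 0.2317, hence k = 1/CV² = 18.6.
Then θ = mean/k = 246/18.6 = 13.2.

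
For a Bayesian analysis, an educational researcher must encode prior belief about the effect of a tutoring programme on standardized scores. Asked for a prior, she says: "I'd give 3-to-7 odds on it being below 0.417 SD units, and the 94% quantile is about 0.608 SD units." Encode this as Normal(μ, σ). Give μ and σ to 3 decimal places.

The p-quantile of Normal(μ,σ) is μ + z_p·σ, with z_{0.3} = -0.5244 and z_{0.94} = 1.555.
Eliminate σ: μ = (z₂·x₁ − z₁·x₂)/(z₂ − z₁) = (1.555·0.417 − (-0.5244)·0.608)/2.079 = 0.465.
Then σ = (x₂ − x₁)/(z₂ − z₁) = (0.608 − 0.417)/2.079 = 0.092.

μ = 0.465, σ = 0.092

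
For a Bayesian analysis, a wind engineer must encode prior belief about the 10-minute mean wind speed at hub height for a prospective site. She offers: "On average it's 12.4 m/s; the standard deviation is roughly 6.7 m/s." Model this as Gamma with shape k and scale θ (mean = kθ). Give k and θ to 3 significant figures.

For Gamma(k, scale θ): mean = kθ, variance = kθ², so CV = 1/√k.
CV = SD/mean = 6.7/12.4 = 0.5403, hence k = 1/CV² = 3.43.
Then θ = mean/k = 12.4/3.43 = 3.62.

k ≈ 3.43, θ ≈ 3.62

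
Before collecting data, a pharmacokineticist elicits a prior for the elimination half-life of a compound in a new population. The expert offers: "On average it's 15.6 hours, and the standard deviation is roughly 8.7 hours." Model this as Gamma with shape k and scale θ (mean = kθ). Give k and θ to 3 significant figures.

k ≈ 3.22, θ ≈ 4.85

For Gamma(k, scale θ): mean = kθ, variance = kθ², so CV = 1/√k.
CV = SD/mean = 8.7/15.6 = 0.5577, hence k = 1/CV² = 3.22.
Then θ = mean/k = 15.6/3.22 = 4.85.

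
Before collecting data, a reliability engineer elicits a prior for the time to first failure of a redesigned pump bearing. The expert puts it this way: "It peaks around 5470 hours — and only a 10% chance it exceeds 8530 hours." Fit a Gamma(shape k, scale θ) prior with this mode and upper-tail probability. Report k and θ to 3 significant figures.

Gamma(k,θ) with k>1 has mode (k−1)θ, so θ = 5470/(k−1).
Need P(X < 8530) = 0.9 with θ tied to k this way. Start at k = 2, θ = 5470: P(X<8530) ≈ 0.462.
Too low — raise k to concentrate. Iterating converges to k ≈ 10.5.
Then θ = 5470/(10.5−1) ≈ 577.

k ≈ 10.5, θ ≈ 577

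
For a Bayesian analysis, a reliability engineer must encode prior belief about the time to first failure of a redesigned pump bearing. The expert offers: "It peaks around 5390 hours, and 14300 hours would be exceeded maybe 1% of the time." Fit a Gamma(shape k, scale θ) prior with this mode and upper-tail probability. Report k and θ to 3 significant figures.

Gamma(k,θ) with k>1 has mode (k−1)θ, so θ = 5390/(k−1).
Need P(X < 14300) = 0.99 with θ tied to k this way. Start at k = 2, θ = 5390: P(X<14300) ≈ 0.743.
Too low — raise k to concentrate. Iterating converges to k ≈ 5.87.
Then θ = 5390/(5.87−1) ≈ 1110.

k ≈ 5.87, θ ≈ 1110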